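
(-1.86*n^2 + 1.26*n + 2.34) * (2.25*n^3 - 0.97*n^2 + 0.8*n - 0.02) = -4.185*n^5 + 4.6392*n^4 + 2.5548*n^3 - 1.2246*n^2 + 1.8468*n - 0.0468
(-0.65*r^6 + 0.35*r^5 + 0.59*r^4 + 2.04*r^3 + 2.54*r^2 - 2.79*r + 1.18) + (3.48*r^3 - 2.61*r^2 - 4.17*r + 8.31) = -0.65*r^6 + 0.35*r^5 + 0.59*r^4 + 5.52*r^3 - 0.0699999999999998*r^2 - 6.96*r + 9.49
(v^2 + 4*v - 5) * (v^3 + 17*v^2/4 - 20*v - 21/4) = v^5 + 33*v^4/4 - 8*v^3 - 213*v^2/2 + 79*v + 105/4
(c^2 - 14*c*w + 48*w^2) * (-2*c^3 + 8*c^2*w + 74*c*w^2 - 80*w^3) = -2*c^5 + 36*c^4*w - 134*c^3*w^2 - 732*c^2*w^3 + 4672*c*w^4 - 3840*w^5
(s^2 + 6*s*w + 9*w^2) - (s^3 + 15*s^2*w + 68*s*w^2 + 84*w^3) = -s^3 - 15*s^2*w + s^2 - 68*s*w^2 + 6*s*w - 84*w^3 + 9*w^2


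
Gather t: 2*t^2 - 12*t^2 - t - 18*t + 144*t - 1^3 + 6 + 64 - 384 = -10*t^2 + 125*t - 315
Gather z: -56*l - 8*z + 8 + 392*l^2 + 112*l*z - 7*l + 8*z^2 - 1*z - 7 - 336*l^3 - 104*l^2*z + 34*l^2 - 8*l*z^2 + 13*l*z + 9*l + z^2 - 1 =-336*l^3 + 426*l^2 - 54*l + z^2*(9 - 8*l) + z*(-104*l^2 + 125*l - 9)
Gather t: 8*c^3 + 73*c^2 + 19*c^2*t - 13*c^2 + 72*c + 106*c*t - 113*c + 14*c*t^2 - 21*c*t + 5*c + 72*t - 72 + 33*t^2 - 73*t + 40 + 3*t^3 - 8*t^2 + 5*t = 8*c^3 + 60*c^2 - 36*c + 3*t^3 + t^2*(14*c + 25) + t*(19*c^2 + 85*c + 4) - 32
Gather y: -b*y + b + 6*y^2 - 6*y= b + 6*y^2 + y*(-b - 6)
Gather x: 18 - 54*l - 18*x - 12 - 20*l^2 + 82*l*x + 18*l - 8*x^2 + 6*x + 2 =-20*l^2 - 36*l - 8*x^2 + x*(82*l - 12) + 8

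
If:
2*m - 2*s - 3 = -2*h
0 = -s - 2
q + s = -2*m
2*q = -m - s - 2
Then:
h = -11/6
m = 4/3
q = -2/3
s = -2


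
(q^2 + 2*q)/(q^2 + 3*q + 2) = q/(q + 1)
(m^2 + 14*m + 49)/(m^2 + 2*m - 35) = (m + 7)/(m - 5)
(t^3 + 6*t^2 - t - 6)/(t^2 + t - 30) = (t^2 - 1)/(t - 5)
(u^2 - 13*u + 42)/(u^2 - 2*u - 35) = (u - 6)/(u + 5)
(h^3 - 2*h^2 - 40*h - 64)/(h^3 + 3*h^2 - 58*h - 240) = (h^2 + 6*h + 8)/(h^2 + 11*h + 30)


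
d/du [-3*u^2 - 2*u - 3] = -6*u - 2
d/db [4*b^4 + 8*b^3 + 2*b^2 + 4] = 4*b*(4*b^2 + 6*b + 1)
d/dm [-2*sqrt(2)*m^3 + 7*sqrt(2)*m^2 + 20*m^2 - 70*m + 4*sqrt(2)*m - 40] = -6*sqrt(2)*m^2 + 14*sqrt(2)*m + 40*m - 70 + 4*sqrt(2)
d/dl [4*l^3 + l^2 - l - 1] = 12*l^2 + 2*l - 1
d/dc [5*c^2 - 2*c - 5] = 10*c - 2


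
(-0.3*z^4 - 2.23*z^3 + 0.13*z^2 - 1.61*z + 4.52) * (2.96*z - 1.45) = -0.888*z^5 - 6.1658*z^4 + 3.6183*z^3 - 4.9541*z^2 + 15.7137*z - 6.554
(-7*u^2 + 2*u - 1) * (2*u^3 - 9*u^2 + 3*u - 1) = -14*u^5 + 67*u^4 - 41*u^3 + 22*u^2 - 5*u + 1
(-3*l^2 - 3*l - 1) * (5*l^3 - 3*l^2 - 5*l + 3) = -15*l^5 - 6*l^4 + 19*l^3 + 9*l^2 - 4*l - 3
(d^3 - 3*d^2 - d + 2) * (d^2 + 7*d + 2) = d^5 + 4*d^4 - 20*d^3 - 11*d^2 + 12*d + 4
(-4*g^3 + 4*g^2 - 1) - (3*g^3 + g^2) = -7*g^3 + 3*g^2 - 1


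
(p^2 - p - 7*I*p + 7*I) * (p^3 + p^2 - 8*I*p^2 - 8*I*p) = p^5 - 15*I*p^4 - 57*p^3 + 15*I*p^2 + 56*p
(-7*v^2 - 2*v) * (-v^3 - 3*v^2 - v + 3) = 7*v^5 + 23*v^4 + 13*v^3 - 19*v^2 - 6*v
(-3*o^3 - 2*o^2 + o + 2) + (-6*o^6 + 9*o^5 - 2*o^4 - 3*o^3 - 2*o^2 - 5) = -6*o^6 + 9*o^5 - 2*o^4 - 6*o^3 - 4*o^2 + o - 3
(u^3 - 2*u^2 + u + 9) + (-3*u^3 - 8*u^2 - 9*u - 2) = -2*u^3 - 10*u^2 - 8*u + 7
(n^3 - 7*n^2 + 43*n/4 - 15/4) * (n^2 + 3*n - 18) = n^5 - 4*n^4 - 113*n^3/4 + 309*n^2/2 - 819*n/4 + 135/2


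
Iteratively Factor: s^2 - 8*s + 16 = (s - 4)*(s - 4)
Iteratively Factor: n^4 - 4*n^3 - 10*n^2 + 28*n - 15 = (n + 3)*(n^3 - 7*n^2 + 11*n - 5) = (n - 5)*(n + 3)*(n^2 - 2*n + 1) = (n - 5)*(n - 1)*(n + 3)*(n - 1)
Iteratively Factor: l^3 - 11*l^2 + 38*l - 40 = (l - 2)*(l^2 - 9*l + 20) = (l - 4)*(l - 2)*(l - 5)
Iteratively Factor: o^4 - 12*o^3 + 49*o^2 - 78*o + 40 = (o - 1)*(o^3 - 11*o^2 + 38*o - 40) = (o - 5)*(o - 1)*(o^2 - 6*o + 8) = (o - 5)*(o - 2)*(o - 1)*(o - 4)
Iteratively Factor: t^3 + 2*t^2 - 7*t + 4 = (t - 1)*(t^2 + 3*t - 4) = (t - 1)^2*(t + 4)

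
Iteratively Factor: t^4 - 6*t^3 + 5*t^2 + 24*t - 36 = (t - 2)*(t^3 - 4*t^2 - 3*t + 18) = (t - 3)*(t - 2)*(t^2 - t - 6) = (t - 3)^2*(t - 2)*(t + 2)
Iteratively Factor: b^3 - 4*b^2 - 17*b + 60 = (b + 4)*(b^2 - 8*b + 15) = (b - 5)*(b + 4)*(b - 3)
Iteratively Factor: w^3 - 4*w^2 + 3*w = (w - 3)*(w^2 - w) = w*(w - 3)*(w - 1)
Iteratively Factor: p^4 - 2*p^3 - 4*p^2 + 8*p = (p)*(p^3 - 2*p^2 - 4*p + 8) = p*(p - 2)*(p^2 - 4) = p*(p - 2)*(p + 2)*(p - 2)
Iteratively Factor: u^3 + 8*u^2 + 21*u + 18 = (u + 2)*(u^2 + 6*u + 9) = (u + 2)*(u + 3)*(u + 3)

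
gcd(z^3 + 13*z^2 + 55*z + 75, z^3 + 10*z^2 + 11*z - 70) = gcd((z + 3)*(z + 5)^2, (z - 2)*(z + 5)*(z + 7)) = z + 5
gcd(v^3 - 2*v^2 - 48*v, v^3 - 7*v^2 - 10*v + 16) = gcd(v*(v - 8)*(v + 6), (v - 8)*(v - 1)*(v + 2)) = v - 8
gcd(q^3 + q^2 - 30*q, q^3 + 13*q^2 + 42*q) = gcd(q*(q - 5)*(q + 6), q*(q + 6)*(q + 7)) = q^2 + 6*q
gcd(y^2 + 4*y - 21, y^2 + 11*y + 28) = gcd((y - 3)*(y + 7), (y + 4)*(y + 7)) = y + 7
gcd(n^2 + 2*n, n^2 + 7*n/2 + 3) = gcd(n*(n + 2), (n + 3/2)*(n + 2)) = n + 2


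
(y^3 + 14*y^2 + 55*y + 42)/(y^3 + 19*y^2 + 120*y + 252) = (y + 1)/(y + 6)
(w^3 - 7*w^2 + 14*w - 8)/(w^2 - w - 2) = (w^2 - 5*w + 4)/(w + 1)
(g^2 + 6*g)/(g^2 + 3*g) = (g + 6)/(g + 3)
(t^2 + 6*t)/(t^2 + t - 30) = t/(t - 5)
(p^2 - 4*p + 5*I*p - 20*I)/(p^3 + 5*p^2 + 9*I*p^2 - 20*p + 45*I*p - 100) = (p - 4)/(p^2 + p*(5 + 4*I) + 20*I)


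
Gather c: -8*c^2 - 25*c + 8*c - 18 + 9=-8*c^2 - 17*c - 9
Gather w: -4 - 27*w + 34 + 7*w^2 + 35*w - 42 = 7*w^2 + 8*w - 12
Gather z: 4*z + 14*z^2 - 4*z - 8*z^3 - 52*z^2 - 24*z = -8*z^3 - 38*z^2 - 24*z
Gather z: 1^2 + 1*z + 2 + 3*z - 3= 4*z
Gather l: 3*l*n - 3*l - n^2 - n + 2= l*(3*n - 3) - n^2 - n + 2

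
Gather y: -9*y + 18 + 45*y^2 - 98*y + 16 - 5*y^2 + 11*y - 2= 40*y^2 - 96*y + 32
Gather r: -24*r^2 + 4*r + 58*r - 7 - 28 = -24*r^2 + 62*r - 35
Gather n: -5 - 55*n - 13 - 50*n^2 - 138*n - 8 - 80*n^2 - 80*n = -130*n^2 - 273*n - 26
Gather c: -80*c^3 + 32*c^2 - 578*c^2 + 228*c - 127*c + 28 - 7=-80*c^3 - 546*c^2 + 101*c + 21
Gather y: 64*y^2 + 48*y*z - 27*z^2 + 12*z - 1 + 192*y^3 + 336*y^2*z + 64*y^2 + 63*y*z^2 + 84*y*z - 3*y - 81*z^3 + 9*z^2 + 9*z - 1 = 192*y^3 + y^2*(336*z + 128) + y*(63*z^2 + 132*z - 3) - 81*z^3 - 18*z^2 + 21*z - 2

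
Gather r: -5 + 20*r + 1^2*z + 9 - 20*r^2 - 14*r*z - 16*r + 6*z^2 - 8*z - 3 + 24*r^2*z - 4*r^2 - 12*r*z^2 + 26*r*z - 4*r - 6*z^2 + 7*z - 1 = r^2*(24*z - 24) + r*(-12*z^2 + 12*z)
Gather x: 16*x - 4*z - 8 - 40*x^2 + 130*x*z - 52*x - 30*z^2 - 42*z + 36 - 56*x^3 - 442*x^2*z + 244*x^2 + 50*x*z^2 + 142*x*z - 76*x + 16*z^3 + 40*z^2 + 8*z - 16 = -56*x^3 + x^2*(204 - 442*z) + x*(50*z^2 + 272*z - 112) + 16*z^3 + 10*z^2 - 38*z + 12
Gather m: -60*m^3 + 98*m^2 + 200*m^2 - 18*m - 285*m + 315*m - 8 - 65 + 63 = -60*m^3 + 298*m^2 + 12*m - 10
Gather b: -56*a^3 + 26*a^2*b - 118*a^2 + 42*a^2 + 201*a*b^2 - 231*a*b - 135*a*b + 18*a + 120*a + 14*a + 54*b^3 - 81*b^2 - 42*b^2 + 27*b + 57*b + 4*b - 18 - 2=-56*a^3 - 76*a^2 + 152*a + 54*b^3 + b^2*(201*a - 123) + b*(26*a^2 - 366*a + 88) - 20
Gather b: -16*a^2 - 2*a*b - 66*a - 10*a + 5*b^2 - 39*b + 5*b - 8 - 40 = -16*a^2 - 76*a + 5*b^2 + b*(-2*a - 34) - 48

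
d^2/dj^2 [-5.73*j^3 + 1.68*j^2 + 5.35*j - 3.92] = 3.36 - 34.38*j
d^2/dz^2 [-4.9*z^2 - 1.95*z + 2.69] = -9.80000000000000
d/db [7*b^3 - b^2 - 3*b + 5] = 21*b^2 - 2*b - 3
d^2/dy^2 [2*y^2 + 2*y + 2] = 4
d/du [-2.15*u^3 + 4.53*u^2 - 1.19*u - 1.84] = -6.45*u^2 + 9.06*u - 1.19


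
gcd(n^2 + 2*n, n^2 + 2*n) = n^2 + 2*n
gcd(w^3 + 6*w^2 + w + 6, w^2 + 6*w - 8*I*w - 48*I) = w + 6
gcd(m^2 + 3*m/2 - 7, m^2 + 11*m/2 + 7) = m + 7/2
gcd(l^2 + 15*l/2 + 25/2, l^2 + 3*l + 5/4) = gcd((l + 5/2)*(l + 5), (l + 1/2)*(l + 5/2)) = l + 5/2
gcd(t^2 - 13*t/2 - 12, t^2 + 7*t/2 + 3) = t + 3/2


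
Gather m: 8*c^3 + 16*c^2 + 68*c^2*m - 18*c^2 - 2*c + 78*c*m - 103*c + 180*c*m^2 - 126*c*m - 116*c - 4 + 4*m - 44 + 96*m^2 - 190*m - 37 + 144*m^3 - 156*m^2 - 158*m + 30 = 8*c^3 - 2*c^2 - 221*c + 144*m^3 + m^2*(180*c - 60) + m*(68*c^2 - 48*c - 344) - 55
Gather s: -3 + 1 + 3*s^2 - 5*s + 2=3*s^2 - 5*s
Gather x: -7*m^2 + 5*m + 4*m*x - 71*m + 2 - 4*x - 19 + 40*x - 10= -7*m^2 - 66*m + x*(4*m + 36) - 27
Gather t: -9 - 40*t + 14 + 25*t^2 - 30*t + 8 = 25*t^2 - 70*t + 13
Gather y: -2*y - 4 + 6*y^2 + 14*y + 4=6*y^2 + 12*y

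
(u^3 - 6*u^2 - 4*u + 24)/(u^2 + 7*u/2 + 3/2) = 2*(u^3 - 6*u^2 - 4*u + 24)/(2*u^2 + 7*u + 3)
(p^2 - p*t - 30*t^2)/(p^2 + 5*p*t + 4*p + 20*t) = (p - 6*t)/(p + 4)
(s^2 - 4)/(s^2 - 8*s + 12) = (s + 2)/(s - 6)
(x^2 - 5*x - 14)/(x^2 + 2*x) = (x - 7)/x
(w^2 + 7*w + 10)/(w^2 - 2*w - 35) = (w + 2)/(w - 7)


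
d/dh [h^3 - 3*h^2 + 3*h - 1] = 3*h^2 - 6*h + 3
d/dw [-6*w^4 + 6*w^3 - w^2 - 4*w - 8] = -24*w^3 + 18*w^2 - 2*w - 4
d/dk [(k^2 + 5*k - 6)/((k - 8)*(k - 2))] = (-15*k^2 + 44*k + 20)/(k^4 - 20*k^3 + 132*k^2 - 320*k + 256)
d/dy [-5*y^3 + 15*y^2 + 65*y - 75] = -15*y^2 + 30*y + 65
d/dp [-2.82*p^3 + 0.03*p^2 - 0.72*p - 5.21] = -8.46*p^2 + 0.06*p - 0.72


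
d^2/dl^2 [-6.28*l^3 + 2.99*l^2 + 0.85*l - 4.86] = 5.98 - 37.68*l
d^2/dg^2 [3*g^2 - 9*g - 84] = 6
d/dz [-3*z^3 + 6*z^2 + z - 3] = -9*z^2 + 12*z + 1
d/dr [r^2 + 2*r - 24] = 2*r + 2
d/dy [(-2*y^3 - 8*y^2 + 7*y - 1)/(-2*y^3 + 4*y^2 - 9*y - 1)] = 4*(-6*y^4 + 16*y^3 + 11*y^2 + 6*y - 4)/(4*y^6 - 16*y^5 + 52*y^4 - 68*y^3 + 73*y^2 + 18*y + 1)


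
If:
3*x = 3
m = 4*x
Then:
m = 4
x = 1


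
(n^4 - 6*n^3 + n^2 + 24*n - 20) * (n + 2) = n^5 - 4*n^4 - 11*n^3 + 26*n^2 + 28*n - 40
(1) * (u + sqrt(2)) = u + sqrt(2)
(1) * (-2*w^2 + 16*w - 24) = -2*w^2 + 16*w - 24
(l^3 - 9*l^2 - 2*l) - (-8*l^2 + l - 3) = l^3 - l^2 - 3*l + 3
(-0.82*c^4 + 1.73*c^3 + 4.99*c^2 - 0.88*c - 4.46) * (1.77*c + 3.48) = -1.4514*c^5 + 0.2085*c^4 + 14.8527*c^3 + 15.8076*c^2 - 10.9566*c - 15.5208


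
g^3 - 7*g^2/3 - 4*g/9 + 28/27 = (g - 7/3)*(g - 2/3)*(g + 2/3)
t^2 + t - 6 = (t - 2)*(t + 3)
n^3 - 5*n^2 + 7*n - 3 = (n - 3)*(n - 1)^2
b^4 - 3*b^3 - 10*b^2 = b^2*(b - 5)*(b + 2)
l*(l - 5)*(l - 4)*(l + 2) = l^4 - 7*l^3 + 2*l^2 + 40*l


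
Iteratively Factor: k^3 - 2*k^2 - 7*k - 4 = (k + 1)*(k^2 - 3*k - 4) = (k + 1)^2*(k - 4)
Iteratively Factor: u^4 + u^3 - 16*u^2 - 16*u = (u - 4)*(u^3 + 5*u^2 + 4*u) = (u - 4)*(u + 1)*(u^2 + 4*u) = (u - 4)*(u + 1)*(u + 4)*(u)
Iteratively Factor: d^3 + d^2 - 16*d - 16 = (d + 4)*(d^2 - 3*d - 4) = (d + 1)*(d + 4)*(d - 4)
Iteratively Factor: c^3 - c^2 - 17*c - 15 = (c + 1)*(c^2 - 2*c - 15) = (c - 5)*(c + 1)*(c + 3)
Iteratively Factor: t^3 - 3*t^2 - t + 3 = (t + 1)*(t^2 - 4*t + 3) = (t - 1)*(t + 1)*(t - 3)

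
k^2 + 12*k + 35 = (k + 5)*(k + 7)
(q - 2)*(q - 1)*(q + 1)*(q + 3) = q^4 + q^3 - 7*q^2 - q + 6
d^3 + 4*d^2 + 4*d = d*(d + 2)^2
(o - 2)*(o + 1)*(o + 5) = o^3 + 4*o^2 - 7*o - 10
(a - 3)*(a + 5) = a^2 + 2*a - 15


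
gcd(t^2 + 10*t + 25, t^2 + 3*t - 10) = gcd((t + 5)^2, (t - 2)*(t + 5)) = t + 5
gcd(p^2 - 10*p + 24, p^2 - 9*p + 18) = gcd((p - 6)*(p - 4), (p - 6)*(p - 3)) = p - 6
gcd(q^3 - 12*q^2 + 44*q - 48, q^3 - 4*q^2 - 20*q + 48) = q^2 - 8*q + 12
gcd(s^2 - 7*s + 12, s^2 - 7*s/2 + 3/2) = s - 3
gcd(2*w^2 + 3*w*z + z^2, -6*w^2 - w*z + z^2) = 2*w + z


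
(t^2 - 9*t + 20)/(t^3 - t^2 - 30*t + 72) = (t - 5)/(t^2 + 3*t - 18)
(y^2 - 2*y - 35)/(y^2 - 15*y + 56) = (y + 5)/(y - 8)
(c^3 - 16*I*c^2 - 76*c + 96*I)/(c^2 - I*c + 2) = (c^2 - 14*I*c - 48)/(c + I)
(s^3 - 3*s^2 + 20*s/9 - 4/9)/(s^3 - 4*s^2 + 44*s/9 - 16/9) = (3*s - 1)/(3*s - 4)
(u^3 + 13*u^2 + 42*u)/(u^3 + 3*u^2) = (u^2 + 13*u + 42)/(u*(u + 3))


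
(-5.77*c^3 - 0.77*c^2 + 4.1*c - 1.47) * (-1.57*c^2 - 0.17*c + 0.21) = 9.0589*c^5 + 2.1898*c^4 - 7.5178*c^3 + 1.4492*c^2 + 1.1109*c - 0.3087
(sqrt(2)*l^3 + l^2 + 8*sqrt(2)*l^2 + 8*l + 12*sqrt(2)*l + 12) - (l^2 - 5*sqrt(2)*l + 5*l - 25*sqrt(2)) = sqrt(2)*l^3 + 8*sqrt(2)*l^2 + 3*l + 17*sqrt(2)*l + 12 + 25*sqrt(2)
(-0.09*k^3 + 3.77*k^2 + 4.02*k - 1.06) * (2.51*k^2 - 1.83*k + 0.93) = -0.2259*k^5 + 9.6274*k^4 + 3.1074*k^3 - 6.5111*k^2 + 5.6784*k - 0.9858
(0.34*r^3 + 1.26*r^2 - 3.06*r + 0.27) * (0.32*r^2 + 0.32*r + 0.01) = 0.1088*r^5 + 0.512*r^4 - 0.5726*r^3 - 0.8802*r^2 + 0.0558*r + 0.0027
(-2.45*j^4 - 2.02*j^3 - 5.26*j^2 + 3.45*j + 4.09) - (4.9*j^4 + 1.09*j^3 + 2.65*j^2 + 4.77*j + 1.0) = -7.35*j^4 - 3.11*j^3 - 7.91*j^2 - 1.32*j + 3.09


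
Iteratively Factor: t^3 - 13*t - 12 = (t + 3)*(t^2 - 3*t - 4) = (t - 4)*(t + 3)*(t + 1)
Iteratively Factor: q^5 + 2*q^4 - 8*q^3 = (q - 2)*(q^4 + 4*q^3) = (q - 2)*(q + 4)*(q^3) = q*(q - 2)*(q + 4)*(q^2) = q^2*(q - 2)*(q + 4)*(q)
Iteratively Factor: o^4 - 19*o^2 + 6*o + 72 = (o + 2)*(o^3 - 2*o^2 - 15*o + 36) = (o - 3)*(o + 2)*(o^2 + o - 12) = (o - 3)*(o + 2)*(o + 4)*(o - 3)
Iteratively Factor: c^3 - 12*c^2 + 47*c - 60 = (c - 4)*(c^2 - 8*c + 15) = (c - 5)*(c - 4)*(c - 3)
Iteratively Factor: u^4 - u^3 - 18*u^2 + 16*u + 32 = (u - 4)*(u^3 + 3*u^2 - 6*u - 8) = (u - 4)*(u + 4)*(u^2 - u - 2) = (u - 4)*(u + 1)*(u + 4)*(u - 2)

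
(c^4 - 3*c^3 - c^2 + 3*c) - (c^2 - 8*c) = c^4 - 3*c^3 - 2*c^2 + 11*c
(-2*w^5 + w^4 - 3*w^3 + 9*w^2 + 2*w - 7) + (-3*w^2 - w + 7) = -2*w^5 + w^4 - 3*w^3 + 6*w^2 + w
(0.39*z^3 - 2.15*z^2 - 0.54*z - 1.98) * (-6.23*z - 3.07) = -2.4297*z^4 + 12.1972*z^3 + 9.9647*z^2 + 13.9932*z + 6.0786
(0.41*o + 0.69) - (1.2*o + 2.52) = -0.79*o - 1.83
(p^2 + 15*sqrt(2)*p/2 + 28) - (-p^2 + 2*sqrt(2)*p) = 2*p^2 + 11*sqrt(2)*p/2 + 28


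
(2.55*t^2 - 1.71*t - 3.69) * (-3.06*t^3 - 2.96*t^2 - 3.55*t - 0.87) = -7.803*t^5 - 2.3154*t^4 + 7.3005*t^3 + 14.7744*t^2 + 14.5872*t + 3.2103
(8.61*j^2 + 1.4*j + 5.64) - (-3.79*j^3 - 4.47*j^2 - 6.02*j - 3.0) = 3.79*j^3 + 13.08*j^2 + 7.42*j + 8.64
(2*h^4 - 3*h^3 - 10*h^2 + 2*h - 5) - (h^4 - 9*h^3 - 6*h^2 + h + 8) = h^4 + 6*h^3 - 4*h^2 + h - 13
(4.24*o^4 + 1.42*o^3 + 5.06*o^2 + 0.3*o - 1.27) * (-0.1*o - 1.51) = -0.424*o^5 - 6.5444*o^4 - 2.6502*o^3 - 7.6706*o^2 - 0.326*o + 1.9177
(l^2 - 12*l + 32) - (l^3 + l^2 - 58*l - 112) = -l^3 + 46*l + 144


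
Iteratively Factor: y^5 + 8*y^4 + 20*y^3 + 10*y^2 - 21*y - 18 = (y + 1)*(y^4 + 7*y^3 + 13*y^2 - 3*y - 18) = (y + 1)*(y + 3)*(y^3 + 4*y^2 + y - 6) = (y + 1)*(y + 2)*(y + 3)*(y^2 + 2*y - 3) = (y + 1)*(y + 2)*(y + 3)^2*(y - 1)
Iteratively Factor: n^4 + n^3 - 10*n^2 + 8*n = (n + 4)*(n^3 - 3*n^2 + 2*n) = (n - 1)*(n + 4)*(n^2 - 2*n) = (n - 2)*(n - 1)*(n + 4)*(n)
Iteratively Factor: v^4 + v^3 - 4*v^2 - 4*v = (v)*(v^3 + v^2 - 4*v - 4) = v*(v - 2)*(v^2 + 3*v + 2) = v*(v - 2)*(v + 2)*(v + 1)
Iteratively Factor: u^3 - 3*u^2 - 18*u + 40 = (u - 5)*(u^2 + 2*u - 8) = (u - 5)*(u + 4)*(u - 2)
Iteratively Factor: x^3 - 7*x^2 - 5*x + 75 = (x - 5)*(x^2 - 2*x - 15) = (x - 5)*(x + 3)*(x - 5)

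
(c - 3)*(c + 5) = c^2 + 2*c - 15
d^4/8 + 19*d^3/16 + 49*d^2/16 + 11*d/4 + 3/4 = (d/4 + 1/2)*(d/2 + 1/4)*(d + 1)*(d + 6)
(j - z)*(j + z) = j^2 - z^2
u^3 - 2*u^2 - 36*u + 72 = (u - 6)*(u - 2)*(u + 6)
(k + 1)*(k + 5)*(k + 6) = k^3 + 12*k^2 + 41*k + 30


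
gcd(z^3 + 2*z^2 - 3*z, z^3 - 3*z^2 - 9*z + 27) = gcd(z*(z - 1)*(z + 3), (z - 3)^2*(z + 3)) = z + 3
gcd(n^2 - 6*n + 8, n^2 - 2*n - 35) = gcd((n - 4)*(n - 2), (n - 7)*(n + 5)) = 1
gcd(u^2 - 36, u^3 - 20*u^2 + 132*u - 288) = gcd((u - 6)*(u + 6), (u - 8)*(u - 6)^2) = u - 6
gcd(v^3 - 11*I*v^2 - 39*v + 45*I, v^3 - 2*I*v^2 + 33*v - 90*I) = v^2 - 8*I*v - 15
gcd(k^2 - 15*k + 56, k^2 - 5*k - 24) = k - 8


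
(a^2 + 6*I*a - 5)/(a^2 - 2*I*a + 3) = (a + 5*I)/(a - 3*I)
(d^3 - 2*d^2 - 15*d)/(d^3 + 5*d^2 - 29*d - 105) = d/(d + 7)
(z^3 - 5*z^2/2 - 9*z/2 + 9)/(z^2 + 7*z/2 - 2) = (2*z^3 - 5*z^2 - 9*z + 18)/(2*z^2 + 7*z - 4)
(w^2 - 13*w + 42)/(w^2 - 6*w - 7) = (w - 6)/(w + 1)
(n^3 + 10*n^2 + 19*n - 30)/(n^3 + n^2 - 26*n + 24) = (n + 5)/(n - 4)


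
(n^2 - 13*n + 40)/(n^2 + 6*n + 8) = (n^2 - 13*n + 40)/(n^2 + 6*n + 8)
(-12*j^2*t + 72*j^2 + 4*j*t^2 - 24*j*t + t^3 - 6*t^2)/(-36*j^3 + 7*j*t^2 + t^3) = (t - 6)/(3*j + t)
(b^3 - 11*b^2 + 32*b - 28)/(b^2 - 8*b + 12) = (b^2 - 9*b + 14)/(b - 6)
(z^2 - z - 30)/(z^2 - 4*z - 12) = (z + 5)/(z + 2)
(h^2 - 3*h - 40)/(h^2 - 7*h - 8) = (h + 5)/(h + 1)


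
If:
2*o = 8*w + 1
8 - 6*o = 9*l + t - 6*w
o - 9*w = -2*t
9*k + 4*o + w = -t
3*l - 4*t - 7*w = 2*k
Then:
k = -44/81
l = 1369/6318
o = 803/702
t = 107/702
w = 113/702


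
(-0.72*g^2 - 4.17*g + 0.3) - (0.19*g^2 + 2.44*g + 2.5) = -0.91*g^2 - 6.61*g - 2.2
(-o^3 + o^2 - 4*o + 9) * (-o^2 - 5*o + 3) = o^5 + 4*o^4 - 4*o^3 + 14*o^2 - 57*o + 27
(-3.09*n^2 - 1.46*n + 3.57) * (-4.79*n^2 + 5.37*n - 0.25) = 14.8011*n^4 - 9.5999*n^3 - 24.168*n^2 + 19.5359*n - 0.8925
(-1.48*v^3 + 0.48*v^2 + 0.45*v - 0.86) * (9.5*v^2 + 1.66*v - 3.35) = -14.06*v^5 + 2.1032*v^4 + 10.0298*v^3 - 9.031*v^2 - 2.9351*v + 2.881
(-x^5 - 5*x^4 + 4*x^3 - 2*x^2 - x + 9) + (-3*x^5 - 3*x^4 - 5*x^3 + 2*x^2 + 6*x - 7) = -4*x^5 - 8*x^4 - x^3 + 5*x + 2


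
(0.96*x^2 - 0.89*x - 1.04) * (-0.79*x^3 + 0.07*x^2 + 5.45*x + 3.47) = -0.7584*x^5 + 0.7703*x^4 + 5.9913*x^3 - 1.5921*x^2 - 8.7563*x - 3.6088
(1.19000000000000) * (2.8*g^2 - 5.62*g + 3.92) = 3.332*g^2 - 6.6878*g + 4.6648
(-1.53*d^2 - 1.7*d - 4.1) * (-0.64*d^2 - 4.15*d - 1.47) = 0.9792*d^4 + 7.4375*d^3 + 11.9281*d^2 + 19.514*d + 6.027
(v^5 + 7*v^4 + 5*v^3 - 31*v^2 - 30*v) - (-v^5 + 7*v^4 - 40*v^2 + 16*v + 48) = 2*v^5 + 5*v^3 + 9*v^2 - 46*v - 48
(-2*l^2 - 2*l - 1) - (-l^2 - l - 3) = -l^2 - l + 2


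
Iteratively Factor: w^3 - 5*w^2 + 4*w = (w)*(w^2 - 5*w + 4) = w*(w - 4)*(w - 1)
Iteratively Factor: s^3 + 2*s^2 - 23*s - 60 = (s + 3)*(s^2 - s - 20) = (s + 3)*(s + 4)*(s - 5)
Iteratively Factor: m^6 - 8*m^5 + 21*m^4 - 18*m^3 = (m - 2)*(m^5 - 6*m^4 + 9*m^3) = m*(m - 2)*(m^4 - 6*m^3 + 9*m^2) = m*(m - 3)*(m - 2)*(m^3 - 3*m^2) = m^2*(m - 3)*(m - 2)*(m^2 - 3*m) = m^3*(m - 3)*(m - 2)*(m - 3)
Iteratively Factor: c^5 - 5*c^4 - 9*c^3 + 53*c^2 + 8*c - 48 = (c - 1)*(c^4 - 4*c^3 - 13*c^2 + 40*c + 48) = (c - 1)*(c + 3)*(c^3 - 7*c^2 + 8*c + 16) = (c - 4)*(c - 1)*(c + 3)*(c^2 - 3*c - 4) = (c - 4)^2*(c - 1)*(c + 3)*(c + 1)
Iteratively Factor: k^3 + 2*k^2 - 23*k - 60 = (k + 4)*(k^2 - 2*k - 15) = (k - 5)*(k + 4)*(k + 3)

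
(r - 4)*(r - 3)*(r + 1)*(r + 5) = r^4 - r^3 - 25*r^2 + 37*r + 60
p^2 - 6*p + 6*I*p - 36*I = (p - 6)*(p + 6*I)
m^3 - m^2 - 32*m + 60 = (m - 5)*(m - 2)*(m + 6)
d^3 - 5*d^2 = d^2*(d - 5)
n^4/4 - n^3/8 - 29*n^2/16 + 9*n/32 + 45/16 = (n/4 + 1/2)*(n - 5/2)*(n - 3/2)*(n + 3/2)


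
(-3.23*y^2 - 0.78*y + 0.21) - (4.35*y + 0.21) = -3.23*y^2 - 5.13*y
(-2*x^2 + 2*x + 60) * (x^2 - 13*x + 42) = -2*x^4 + 28*x^3 - 50*x^2 - 696*x + 2520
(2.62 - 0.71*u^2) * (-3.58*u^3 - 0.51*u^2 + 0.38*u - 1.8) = 2.5418*u^5 + 0.3621*u^4 - 9.6494*u^3 - 0.0582*u^2 + 0.9956*u - 4.716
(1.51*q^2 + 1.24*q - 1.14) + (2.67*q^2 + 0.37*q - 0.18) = 4.18*q^2 + 1.61*q - 1.32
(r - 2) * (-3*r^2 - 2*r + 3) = -3*r^3 + 4*r^2 + 7*r - 6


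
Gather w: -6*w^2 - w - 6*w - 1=-6*w^2 - 7*w - 1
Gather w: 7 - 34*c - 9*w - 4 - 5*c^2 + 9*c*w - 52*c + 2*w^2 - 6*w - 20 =-5*c^2 - 86*c + 2*w^2 + w*(9*c - 15) - 17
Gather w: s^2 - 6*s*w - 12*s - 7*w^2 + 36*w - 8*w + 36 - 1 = s^2 - 12*s - 7*w^2 + w*(28 - 6*s) + 35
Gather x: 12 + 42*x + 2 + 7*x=49*x + 14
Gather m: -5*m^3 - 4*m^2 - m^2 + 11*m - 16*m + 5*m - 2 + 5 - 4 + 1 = -5*m^3 - 5*m^2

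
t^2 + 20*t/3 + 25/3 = (t + 5/3)*(t + 5)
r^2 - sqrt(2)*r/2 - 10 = (r - 5*sqrt(2)/2)*(r + 2*sqrt(2))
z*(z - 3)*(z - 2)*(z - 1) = z^4 - 6*z^3 + 11*z^2 - 6*z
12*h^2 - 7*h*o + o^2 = (-4*h + o)*(-3*h + o)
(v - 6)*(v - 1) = v^2 - 7*v + 6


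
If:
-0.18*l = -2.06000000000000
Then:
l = 11.44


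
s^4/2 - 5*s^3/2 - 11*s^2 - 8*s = s*(s/2 + 1/2)*(s - 8)*(s + 2)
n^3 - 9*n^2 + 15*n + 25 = (n - 5)^2*(n + 1)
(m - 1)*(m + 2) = m^2 + m - 2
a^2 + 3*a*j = a*(a + 3*j)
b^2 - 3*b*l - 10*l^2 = (b - 5*l)*(b + 2*l)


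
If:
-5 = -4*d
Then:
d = 5/4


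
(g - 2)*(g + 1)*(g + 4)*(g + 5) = g^4 + 8*g^3 + 9*g^2 - 38*g - 40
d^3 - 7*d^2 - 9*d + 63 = (d - 7)*(d - 3)*(d + 3)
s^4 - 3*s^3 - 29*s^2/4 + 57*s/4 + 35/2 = (s - 7/2)*(s - 5/2)*(s + 1)*(s + 2)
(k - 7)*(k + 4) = k^2 - 3*k - 28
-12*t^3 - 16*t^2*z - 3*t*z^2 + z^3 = (-6*t + z)*(t + z)*(2*t + z)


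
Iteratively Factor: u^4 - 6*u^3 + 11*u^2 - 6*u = (u - 1)*(u^3 - 5*u^2 + 6*u) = u*(u - 1)*(u^2 - 5*u + 6) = u*(u - 3)*(u - 1)*(u - 2)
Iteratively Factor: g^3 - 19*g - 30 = (g - 5)*(g^2 + 5*g + 6) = (g - 5)*(g + 2)*(g + 3)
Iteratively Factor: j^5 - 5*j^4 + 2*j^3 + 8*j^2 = (j - 2)*(j^4 - 3*j^3 - 4*j^2) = j*(j - 2)*(j^3 - 3*j^2 - 4*j) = j*(j - 2)*(j + 1)*(j^2 - 4*j) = j*(j - 4)*(j - 2)*(j + 1)*(j)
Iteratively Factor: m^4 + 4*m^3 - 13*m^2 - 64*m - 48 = (m + 1)*(m^3 + 3*m^2 - 16*m - 48) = (m + 1)*(m + 3)*(m^2 - 16) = (m - 4)*(m + 1)*(m + 3)*(m + 4)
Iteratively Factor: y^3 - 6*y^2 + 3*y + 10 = (y - 2)*(y^2 - 4*y - 5) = (y - 2)*(y + 1)*(y - 5)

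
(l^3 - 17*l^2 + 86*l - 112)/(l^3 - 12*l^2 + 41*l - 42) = (l - 8)/(l - 3)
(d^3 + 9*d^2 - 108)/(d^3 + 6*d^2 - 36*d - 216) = (d - 3)/(d - 6)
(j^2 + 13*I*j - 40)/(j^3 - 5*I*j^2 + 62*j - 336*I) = (j + 5*I)/(j^2 - 13*I*j - 42)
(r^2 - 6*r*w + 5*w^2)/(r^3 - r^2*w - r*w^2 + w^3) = (r - 5*w)/(r^2 - w^2)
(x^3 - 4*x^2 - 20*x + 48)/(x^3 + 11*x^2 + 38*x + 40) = (x^2 - 8*x + 12)/(x^2 + 7*x + 10)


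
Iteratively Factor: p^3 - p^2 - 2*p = (p - 2)*(p^2 + p) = p*(p - 2)*(p + 1)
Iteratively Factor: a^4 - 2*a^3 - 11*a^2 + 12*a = (a - 1)*(a^3 - a^2 - 12*a) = (a - 1)*(a + 3)*(a^2 - 4*a) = a*(a - 1)*(a + 3)*(a - 4)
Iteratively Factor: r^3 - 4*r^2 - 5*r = (r)*(r^2 - 4*r - 5) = r*(r + 1)*(r - 5)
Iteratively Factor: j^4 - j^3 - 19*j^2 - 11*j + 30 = (j - 5)*(j^3 + 4*j^2 + j - 6) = (j - 5)*(j + 2)*(j^2 + 2*j - 3) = (j - 5)*(j + 2)*(j + 3)*(j - 1)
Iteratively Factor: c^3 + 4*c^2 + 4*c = (c + 2)*(c^2 + 2*c) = c*(c + 2)*(c + 2)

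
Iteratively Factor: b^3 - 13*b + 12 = (b - 3)*(b^2 + 3*b - 4) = (b - 3)*(b + 4)*(b - 1)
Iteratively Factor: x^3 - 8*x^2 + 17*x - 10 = (x - 2)*(x^2 - 6*x + 5) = (x - 5)*(x - 2)*(x - 1)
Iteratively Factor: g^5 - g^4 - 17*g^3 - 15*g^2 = (g + 3)*(g^4 - 4*g^3 - 5*g^2) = (g - 5)*(g + 3)*(g^3 + g^2) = g*(g - 5)*(g + 3)*(g^2 + g) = g*(g - 5)*(g + 1)*(g + 3)*(g)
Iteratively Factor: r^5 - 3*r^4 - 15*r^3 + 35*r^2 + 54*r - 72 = (r - 4)*(r^4 + r^3 - 11*r^2 - 9*r + 18) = (r - 4)*(r + 2)*(r^3 - r^2 - 9*r + 9) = (r - 4)*(r - 3)*(r + 2)*(r^2 + 2*r - 3) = (r - 4)*(r - 3)*(r + 2)*(r + 3)*(r - 1)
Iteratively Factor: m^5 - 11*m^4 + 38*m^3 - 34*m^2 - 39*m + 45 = (m + 1)*(m^4 - 12*m^3 + 50*m^2 - 84*m + 45) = (m - 1)*(m + 1)*(m^3 - 11*m^2 + 39*m - 45) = (m - 3)*(m - 1)*(m + 1)*(m^2 - 8*m + 15) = (m - 5)*(m - 3)*(m - 1)*(m + 1)*(m - 3)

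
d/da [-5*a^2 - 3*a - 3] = -10*a - 3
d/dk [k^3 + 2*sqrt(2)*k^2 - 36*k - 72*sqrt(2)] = 3*k^2 + 4*sqrt(2)*k - 36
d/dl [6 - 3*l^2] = -6*l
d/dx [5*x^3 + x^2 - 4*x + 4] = 15*x^2 + 2*x - 4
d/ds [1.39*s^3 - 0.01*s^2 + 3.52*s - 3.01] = 4.17*s^2 - 0.02*s + 3.52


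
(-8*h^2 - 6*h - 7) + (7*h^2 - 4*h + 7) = -h^2 - 10*h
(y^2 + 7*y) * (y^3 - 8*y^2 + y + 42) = y^5 - y^4 - 55*y^3 + 49*y^2 + 294*y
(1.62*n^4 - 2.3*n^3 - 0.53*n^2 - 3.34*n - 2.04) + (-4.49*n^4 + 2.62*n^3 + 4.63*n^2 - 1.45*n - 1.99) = -2.87*n^4 + 0.32*n^3 + 4.1*n^2 - 4.79*n - 4.03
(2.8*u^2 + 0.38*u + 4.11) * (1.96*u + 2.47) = 5.488*u^3 + 7.6608*u^2 + 8.9942*u + 10.1517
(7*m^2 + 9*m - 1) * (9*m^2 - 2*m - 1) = 63*m^4 + 67*m^3 - 34*m^2 - 7*m + 1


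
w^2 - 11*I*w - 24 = (w - 8*I)*(w - 3*I)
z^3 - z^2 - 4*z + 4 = (z - 2)*(z - 1)*(z + 2)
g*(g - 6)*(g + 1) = g^3 - 5*g^2 - 6*g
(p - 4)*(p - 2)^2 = p^3 - 8*p^2 + 20*p - 16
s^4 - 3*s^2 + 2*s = s*(s - 1)^2*(s + 2)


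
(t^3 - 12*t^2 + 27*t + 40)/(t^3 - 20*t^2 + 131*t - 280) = (t + 1)/(t - 7)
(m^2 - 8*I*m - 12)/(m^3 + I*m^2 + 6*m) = (m - 6*I)/(m*(m + 3*I))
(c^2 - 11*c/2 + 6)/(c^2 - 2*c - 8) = (c - 3/2)/(c + 2)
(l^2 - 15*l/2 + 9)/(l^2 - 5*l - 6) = (l - 3/2)/(l + 1)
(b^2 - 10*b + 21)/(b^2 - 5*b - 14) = (b - 3)/(b + 2)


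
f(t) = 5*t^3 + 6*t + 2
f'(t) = 15*t^2 + 6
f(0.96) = 12.18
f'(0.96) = 19.82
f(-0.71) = -4.05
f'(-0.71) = 13.56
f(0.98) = 12.59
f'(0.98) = 20.41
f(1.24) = 18.97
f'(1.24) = 29.06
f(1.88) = 46.50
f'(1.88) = 59.02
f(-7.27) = -1962.82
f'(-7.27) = 798.79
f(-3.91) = -320.34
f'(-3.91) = 235.32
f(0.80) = 9.36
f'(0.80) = 15.60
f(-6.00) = -1114.00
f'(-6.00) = 546.00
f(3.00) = 155.00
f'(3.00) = 141.00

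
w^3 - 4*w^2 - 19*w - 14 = (w - 7)*(w + 1)*(w + 2)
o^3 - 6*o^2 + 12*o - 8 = (o - 2)^3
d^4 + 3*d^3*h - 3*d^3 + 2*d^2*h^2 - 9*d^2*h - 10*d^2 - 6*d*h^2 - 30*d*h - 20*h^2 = (d - 5)*(d + 2)*(d + h)*(d + 2*h)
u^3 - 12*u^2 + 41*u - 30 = (u - 6)*(u - 5)*(u - 1)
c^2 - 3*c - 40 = (c - 8)*(c + 5)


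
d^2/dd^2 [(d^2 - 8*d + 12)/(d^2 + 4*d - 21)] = 6*(-4*d^3 + 33*d^2 - 120*d + 71)/(d^6 + 12*d^5 - 15*d^4 - 440*d^3 + 315*d^2 + 5292*d - 9261)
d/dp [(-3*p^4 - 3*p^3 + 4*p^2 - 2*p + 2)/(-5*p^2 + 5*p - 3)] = (30*p^5 - 30*p^4 + 6*p^3 + 37*p^2 - 4*p - 4)/(25*p^4 - 50*p^3 + 55*p^2 - 30*p + 9)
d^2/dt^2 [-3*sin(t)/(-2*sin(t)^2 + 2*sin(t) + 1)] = 3*(-4*sin(t)^5 - 4*sin(t)^4 - 4*sin(t)^3 + 2*sin(t)^2 + 11*sin(t) - 4)/(-2*sin(t) - cos(2*t))^3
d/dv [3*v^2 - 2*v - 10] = 6*v - 2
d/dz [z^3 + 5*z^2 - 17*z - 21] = 3*z^2 + 10*z - 17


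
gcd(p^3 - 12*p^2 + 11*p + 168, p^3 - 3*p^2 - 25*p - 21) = p^2 - 4*p - 21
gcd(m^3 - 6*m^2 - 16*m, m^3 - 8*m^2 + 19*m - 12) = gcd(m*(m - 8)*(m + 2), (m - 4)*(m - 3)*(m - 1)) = 1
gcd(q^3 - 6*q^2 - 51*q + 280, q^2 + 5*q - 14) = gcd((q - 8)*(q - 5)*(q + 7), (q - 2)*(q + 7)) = q + 7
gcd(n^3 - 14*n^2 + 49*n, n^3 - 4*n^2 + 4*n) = n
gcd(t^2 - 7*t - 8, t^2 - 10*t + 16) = t - 8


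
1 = 1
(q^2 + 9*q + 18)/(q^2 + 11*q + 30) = (q + 3)/(q + 5)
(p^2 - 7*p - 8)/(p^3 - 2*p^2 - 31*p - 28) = (p - 8)/(p^2 - 3*p - 28)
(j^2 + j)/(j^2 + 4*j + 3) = j/(j + 3)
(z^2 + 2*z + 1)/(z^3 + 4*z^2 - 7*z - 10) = (z + 1)/(z^2 + 3*z - 10)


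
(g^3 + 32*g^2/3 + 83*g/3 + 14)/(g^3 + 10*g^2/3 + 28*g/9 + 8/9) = 3*(g^2 + 10*g + 21)/(3*g^2 + 8*g + 4)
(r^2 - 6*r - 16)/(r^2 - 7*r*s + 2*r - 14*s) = (r - 8)/(r - 7*s)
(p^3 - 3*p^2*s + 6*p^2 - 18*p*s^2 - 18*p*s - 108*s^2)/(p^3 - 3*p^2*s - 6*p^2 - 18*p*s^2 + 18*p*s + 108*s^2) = (p + 6)/(p - 6)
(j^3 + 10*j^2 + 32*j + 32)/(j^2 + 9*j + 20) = (j^2 + 6*j + 8)/(j + 5)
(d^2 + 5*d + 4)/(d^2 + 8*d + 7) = (d + 4)/(d + 7)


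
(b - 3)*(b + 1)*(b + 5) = b^3 + 3*b^2 - 13*b - 15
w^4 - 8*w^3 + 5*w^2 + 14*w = w*(w - 7)*(w - 2)*(w + 1)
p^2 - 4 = (p - 2)*(p + 2)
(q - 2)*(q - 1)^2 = q^3 - 4*q^2 + 5*q - 2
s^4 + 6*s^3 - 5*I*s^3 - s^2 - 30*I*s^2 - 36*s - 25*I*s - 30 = (s + 1)*(s + 5)*(s - 3*I)*(s - 2*I)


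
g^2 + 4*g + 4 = (g + 2)^2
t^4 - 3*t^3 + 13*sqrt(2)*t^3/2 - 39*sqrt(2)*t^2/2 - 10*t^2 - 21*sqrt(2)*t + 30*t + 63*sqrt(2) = (t - 3)*(t - 3*sqrt(2)/2)*(t + sqrt(2))*(t + 7*sqrt(2))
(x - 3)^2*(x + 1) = x^3 - 5*x^2 + 3*x + 9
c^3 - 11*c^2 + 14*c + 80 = (c - 8)*(c - 5)*(c + 2)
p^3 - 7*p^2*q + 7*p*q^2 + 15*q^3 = (p - 5*q)*(p - 3*q)*(p + q)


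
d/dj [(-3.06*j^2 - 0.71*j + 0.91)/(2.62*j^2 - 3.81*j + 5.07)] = (13.5188*j^2 - 35.7968*j - 0.1326)/(6.8644*j^4 - 19.9644*j^3 + 41.0829*j^2 - 38.6334*j + 25.7049)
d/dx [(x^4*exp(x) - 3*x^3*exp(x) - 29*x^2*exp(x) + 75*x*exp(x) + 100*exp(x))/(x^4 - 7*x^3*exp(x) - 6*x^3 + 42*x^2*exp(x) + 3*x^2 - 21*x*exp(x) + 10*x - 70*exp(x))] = (x^4 - x^3 - 7*x^2*exp(x) - 25*x^2 + 28*x*exp(x) + 80*x - 126*exp(x) - 40)*exp(x)/(x^4 - 14*x^3*exp(x) - 4*x^3 + 49*x^2*exp(2*x) + 56*x^2*exp(x) + 4*x^2 - 196*x*exp(2*x) - 56*x*exp(x) + 196*exp(2*x))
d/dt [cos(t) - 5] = -sin(t)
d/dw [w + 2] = 1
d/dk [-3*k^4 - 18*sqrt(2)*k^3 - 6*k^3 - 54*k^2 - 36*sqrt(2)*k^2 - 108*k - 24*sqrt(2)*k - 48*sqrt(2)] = -12*k^3 - 54*sqrt(2)*k^2 - 18*k^2 - 108*k - 72*sqrt(2)*k - 108 - 24*sqrt(2)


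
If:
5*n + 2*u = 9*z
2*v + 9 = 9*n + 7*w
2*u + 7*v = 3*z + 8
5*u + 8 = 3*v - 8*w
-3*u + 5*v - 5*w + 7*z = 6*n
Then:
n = -11053/1908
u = -547/36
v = 5071/1908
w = 18113/1908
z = -12583/1908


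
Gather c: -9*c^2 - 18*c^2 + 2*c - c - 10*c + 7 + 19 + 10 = -27*c^2 - 9*c + 36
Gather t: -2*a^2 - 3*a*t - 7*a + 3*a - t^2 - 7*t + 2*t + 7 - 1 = -2*a^2 - 4*a - t^2 + t*(-3*a - 5) + 6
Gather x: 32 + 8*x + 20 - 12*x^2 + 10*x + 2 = -12*x^2 + 18*x + 54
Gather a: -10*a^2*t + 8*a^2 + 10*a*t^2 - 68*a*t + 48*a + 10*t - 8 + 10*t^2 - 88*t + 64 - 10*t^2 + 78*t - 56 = a^2*(8 - 10*t) + a*(10*t^2 - 68*t + 48)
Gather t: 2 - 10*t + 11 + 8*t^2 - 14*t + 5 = 8*t^2 - 24*t + 18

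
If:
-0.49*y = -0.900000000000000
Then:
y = 1.84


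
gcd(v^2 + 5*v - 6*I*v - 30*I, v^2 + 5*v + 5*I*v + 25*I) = v + 5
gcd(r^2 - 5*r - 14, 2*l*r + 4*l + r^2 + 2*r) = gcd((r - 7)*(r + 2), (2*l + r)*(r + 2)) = r + 2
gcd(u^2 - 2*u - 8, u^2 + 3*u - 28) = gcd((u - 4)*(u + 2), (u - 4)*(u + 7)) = u - 4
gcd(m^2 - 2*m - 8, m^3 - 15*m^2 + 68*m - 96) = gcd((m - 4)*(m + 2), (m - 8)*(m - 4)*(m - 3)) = m - 4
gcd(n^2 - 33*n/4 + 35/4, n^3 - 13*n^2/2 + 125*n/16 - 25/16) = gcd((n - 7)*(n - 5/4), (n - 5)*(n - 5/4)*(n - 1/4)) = n - 5/4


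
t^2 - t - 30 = (t - 6)*(t + 5)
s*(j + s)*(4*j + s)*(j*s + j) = 4*j^3*s^2 + 4*j^3*s + 5*j^2*s^3 + 5*j^2*s^2 + j*s^4 + j*s^3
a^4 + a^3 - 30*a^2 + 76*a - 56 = (a - 2)^3*(a + 7)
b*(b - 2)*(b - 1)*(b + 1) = b^4 - 2*b^3 - b^2 + 2*b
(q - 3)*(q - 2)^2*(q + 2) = q^4 - 5*q^3 + 2*q^2 + 20*q - 24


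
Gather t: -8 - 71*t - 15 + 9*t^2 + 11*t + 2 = 9*t^2 - 60*t - 21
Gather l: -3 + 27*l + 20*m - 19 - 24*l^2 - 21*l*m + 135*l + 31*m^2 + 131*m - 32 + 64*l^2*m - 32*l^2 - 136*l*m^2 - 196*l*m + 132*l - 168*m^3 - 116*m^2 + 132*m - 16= l^2*(64*m - 56) + l*(-136*m^2 - 217*m + 294) - 168*m^3 - 85*m^2 + 283*m - 70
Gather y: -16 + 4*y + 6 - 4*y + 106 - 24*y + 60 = 156 - 24*y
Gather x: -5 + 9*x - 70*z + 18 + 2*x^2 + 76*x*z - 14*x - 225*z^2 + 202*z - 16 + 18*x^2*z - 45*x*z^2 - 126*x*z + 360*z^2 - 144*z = x^2*(18*z + 2) + x*(-45*z^2 - 50*z - 5) + 135*z^2 - 12*z - 3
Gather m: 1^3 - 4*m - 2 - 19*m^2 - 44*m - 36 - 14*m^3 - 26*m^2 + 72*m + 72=-14*m^3 - 45*m^2 + 24*m + 35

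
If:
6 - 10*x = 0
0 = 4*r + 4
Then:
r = -1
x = 3/5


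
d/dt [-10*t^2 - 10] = -20*t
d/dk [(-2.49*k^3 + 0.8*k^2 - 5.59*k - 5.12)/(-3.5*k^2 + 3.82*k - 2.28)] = (8.715*k^4 - 19.0236*k^3 + 0.522600000000004*k^2 - 39.488*k + 32.3036)/(12.25*k^4 - 26.74*k^3 + 30.5524*k^2 - 17.4192*k + 5.1984)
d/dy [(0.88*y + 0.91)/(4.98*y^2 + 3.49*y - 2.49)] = (4.3824*y^2 + 3.0712*y - (0.88*y + 0.91)*(9.96*y + 3.49) - 2.1912)/(4.98*y^2 + 3.49*y - 2.49)^2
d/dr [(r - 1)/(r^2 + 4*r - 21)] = (r^2 + 4*r - 2*(r - 1)*(r + 2) - 21)/(r^2 + 4*r - 21)^2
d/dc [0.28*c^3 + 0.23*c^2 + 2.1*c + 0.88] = 0.84*c^2 + 0.46*c + 2.1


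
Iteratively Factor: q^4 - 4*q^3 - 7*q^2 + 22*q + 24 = (q + 1)*(q^3 - 5*q^2 - 2*q + 24) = (q + 1)*(q + 2)*(q^2 - 7*q + 12) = (q - 3)*(q + 1)*(q + 2)*(q - 4)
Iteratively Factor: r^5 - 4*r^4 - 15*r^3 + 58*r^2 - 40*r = (r - 2)*(r^4 - 2*r^3 - 19*r^2 + 20*r) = r*(r - 2)*(r^3 - 2*r^2 - 19*r + 20) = r*(r - 2)*(r - 1)*(r^2 - r - 20) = r*(r - 2)*(r - 1)*(r + 4)*(r - 5)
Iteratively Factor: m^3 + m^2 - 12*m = (m + 4)*(m^2 - 3*m) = m*(m + 4)*(m - 3)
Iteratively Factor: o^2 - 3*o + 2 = (o - 2)*(o - 1)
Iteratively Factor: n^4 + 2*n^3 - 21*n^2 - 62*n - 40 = (n + 1)*(n^3 + n^2 - 22*n - 40) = (n + 1)*(n + 4)*(n^2 - 3*n - 10) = (n + 1)*(n + 2)*(n + 4)*(n - 5)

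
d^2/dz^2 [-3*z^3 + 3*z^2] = 6 - 18*z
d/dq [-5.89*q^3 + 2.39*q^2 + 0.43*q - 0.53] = -17.67*q^2 + 4.78*q + 0.43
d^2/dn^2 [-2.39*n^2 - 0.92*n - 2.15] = -4.78000000000000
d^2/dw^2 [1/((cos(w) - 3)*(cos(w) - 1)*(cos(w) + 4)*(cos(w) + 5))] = (682*(1 - cos(w)^2)^2 + 66*sin(w)^6 - 16*cos(w)^8 - 115*cos(w)^7 + 17*cos(w)^6 + 812*cos(w)^5 - 619*cos(w)^3 - 5663*cos(w)^2 - 846*cos(w) + 6430)/((cos(w) - 3)^3*(cos(w) - 1)^3*(cos(w) + 4)^3*(cos(w) + 5)^3)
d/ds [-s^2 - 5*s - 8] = -2*s - 5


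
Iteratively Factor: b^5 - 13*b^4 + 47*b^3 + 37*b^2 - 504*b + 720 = (b - 4)*(b^4 - 9*b^3 + 11*b^2 + 81*b - 180) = (b - 5)*(b - 4)*(b^3 - 4*b^2 - 9*b + 36) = (b - 5)*(b - 4)*(b + 3)*(b^2 - 7*b + 12) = (b - 5)*(b - 4)^2*(b + 3)*(b - 3)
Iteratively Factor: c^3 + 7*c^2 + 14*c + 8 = (c + 1)*(c^2 + 6*c + 8) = (c + 1)*(c + 2)*(c + 4)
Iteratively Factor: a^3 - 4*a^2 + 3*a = (a - 1)*(a^2 - 3*a) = (a - 3)*(a - 1)*(a)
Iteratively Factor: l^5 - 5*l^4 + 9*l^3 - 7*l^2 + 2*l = (l - 1)*(l^4 - 4*l^3 + 5*l^2 - 2*l) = (l - 1)^2*(l^3 - 3*l^2 + 2*l) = (l - 1)^3*(l^2 - 2*l) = (l - 2)*(l - 1)^3*(l)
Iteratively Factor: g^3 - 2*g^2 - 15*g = (g + 3)*(g^2 - 5*g) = g*(g + 3)*(g - 5)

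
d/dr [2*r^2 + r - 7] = 4*r + 1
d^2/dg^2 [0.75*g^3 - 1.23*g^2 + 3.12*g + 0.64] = 4.5*g - 2.46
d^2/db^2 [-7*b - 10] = 0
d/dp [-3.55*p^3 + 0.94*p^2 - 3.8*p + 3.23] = -10.65*p^2 + 1.88*p - 3.8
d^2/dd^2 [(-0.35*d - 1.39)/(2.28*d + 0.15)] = -14.212152/(2.28*d + 0.15)^3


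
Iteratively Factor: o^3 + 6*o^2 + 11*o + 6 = (o + 1)*(o^2 + 5*o + 6) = (o + 1)*(o + 2)*(o + 3)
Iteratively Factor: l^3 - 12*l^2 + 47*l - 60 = (l - 3)*(l^2 - 9*l + 20) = (l - 4)*(l - 3)*(l - 5)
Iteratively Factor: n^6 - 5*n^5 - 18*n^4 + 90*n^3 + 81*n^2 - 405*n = (n + 3)*(n^5 - 8*n^4 + 6*n^3 + 72*n^2 - 135*n) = n*(n + 3)*(n^4 - 8*n^3 + 6*n^2 + 72*n - 135) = n*(n - 5)*(n + 3)*(n^3 - 3*n^2 - 9*n + 27) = n*(n - 5)*(n + 3)^2*(n^2 - 6*n + 9) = n*(n - 5)*(n - 3)*(n + 3)^2*(n - 3)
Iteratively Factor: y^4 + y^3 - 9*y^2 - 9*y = (y + 1)*(y^3 - 9*y) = (y + 1)*(y + 3)*(y^2 - 3*y) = y*(y + 1)*(y + 3)*(y - 3)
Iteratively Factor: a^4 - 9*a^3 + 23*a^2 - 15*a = (a - 1)*(a^3 - 8*a^2 + 15*a) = a*(a - 1)*(a^2 - 8*a + 15) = a*(a - 5)*(a - 1)*(a - 3)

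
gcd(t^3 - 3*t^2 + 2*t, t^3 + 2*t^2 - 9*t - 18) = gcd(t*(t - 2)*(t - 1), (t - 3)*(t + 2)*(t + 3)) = 1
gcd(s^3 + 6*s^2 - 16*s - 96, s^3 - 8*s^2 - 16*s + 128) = s^2 - 16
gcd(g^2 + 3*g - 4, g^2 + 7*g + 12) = g + 4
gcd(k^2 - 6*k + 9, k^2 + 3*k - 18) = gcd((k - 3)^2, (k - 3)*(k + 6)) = k - 3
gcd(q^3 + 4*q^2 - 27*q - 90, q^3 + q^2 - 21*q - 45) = q^2 - 2*q - 15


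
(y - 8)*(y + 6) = y^2 - 2*y - 48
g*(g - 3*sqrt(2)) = g^2 - 3*sqrt(2)*g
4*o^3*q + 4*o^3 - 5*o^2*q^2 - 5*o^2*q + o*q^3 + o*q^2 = (-4*o + q)*(-o + q)*(o*q + o)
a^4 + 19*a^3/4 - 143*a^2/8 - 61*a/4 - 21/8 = (a - 3)*(a + 1/4)*(a + 1/2)*(a + 7)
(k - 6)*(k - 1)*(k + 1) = k^3 - 6*k^2 - k + 6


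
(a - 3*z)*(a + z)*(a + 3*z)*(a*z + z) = a^4*z + a^3*z^2 + a^3*z - 9*a^2*z^3 + a^2*z^2 - 9*a*z^4 - 9*a*z^3 - 9*z^4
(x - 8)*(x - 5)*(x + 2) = x^3 - 11*x^2 + 14*x + 80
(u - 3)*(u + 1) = u^2 - 2*u - 3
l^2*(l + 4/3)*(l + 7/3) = l^4 + 11*l^3/3 + 28*l^2/9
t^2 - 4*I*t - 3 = (t - 3*I)*(t - I)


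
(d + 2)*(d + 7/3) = d^2 + 13*d/3 + 14/3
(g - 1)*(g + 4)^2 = g^3 + 7*g^2 + 8*g - 16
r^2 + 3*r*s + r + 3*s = (r + 1)*(r + 3*s)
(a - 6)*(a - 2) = a^2 - 8*a + 12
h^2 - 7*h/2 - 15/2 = (h - 5)*(h + 3/2)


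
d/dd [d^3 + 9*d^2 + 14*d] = 3*d^2 + 18*d + 14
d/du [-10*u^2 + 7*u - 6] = 7 - 20*u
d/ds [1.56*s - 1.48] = 1.56000000000000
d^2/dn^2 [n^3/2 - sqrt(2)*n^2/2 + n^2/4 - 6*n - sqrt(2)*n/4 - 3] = 3*n - sqrt(2) + 1/2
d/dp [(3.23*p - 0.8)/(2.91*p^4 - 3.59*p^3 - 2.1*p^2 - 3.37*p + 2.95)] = (-28.1979*p^4 + 32.5034*p^3 - 1.833*p^2 - 3.36*p + 6.8325)/(8.4681*p^8 - 20.8938*p^7 + 0.666099999999998*p^6 - 4.5354*p^5 + 45.7756*p^4 - 7.027*p^3 - 1.0331*p^2 - 19.883*p + 8.7025)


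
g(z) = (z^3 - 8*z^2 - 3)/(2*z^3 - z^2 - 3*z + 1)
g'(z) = (3*z^2 - 16*z)/(2*z^3 - z^2 - 3*z + 1) + (-6*z^2 + 2*z + 3)*(z^3 - 8*z^2 - 3)/(2*z^3 - z^2 - 3*z + 1)^2 = (15*z^4 - 6*z^3 + 45*z^2 - 22*z - 9)/(4*z^6 - 4*z^5 - 11*z^4 + 10*z^3 + 7*z^2 - 6*z + 1)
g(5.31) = -0.31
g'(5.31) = 0.19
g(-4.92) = 1.28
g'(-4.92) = 0.18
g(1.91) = -4.54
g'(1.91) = 8.77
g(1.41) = -41.46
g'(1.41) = 609.47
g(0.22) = -10.79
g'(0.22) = -119.41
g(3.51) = -0.90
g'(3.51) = 0.59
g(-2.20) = 2.83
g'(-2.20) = 1.96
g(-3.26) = 1.77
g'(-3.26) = 0.51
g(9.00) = 0.06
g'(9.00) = 0.05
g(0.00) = -3.00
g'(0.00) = -9.00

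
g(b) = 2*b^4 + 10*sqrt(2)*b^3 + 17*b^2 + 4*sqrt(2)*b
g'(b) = 8*b^3 + 30*sqrt(2)*b^2 + 34*b + 4*sqrt(2)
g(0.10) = 0.75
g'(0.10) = 9.49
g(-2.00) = -24.45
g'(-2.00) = 43.36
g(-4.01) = -144.08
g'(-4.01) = 35.69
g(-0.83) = -0.12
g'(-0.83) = 2.09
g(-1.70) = -13.26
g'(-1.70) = 31.17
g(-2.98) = -82.42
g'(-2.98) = 69.39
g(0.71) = 18.16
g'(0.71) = 54.05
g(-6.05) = 135.80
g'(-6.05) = -418.69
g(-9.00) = 4138.47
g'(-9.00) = -2695.80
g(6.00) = 6292.64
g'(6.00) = 3465.01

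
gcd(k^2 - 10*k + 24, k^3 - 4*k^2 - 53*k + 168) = 1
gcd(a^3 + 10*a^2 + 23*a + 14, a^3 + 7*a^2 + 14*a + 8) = a^2 + 3*a + 2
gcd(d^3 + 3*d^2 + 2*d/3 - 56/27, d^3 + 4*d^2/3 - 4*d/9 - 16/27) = d^2 + 2*d/3 - 8/9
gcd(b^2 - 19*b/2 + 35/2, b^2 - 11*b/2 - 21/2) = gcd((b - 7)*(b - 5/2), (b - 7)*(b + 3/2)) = b - 7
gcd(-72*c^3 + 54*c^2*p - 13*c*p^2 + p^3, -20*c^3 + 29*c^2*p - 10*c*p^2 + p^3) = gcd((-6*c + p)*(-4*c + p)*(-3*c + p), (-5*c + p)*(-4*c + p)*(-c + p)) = -4*c + p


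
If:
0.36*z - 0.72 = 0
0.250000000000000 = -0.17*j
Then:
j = -1.47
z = 2.00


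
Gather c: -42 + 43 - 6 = -5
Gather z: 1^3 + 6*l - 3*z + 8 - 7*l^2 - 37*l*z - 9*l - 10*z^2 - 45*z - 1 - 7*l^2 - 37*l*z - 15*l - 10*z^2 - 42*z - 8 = -14*l^2 - 18*l - 20*z^2 + z*(-74*l - 90)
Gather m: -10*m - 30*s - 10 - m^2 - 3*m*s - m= -m^2 + m*(-3*s - 11) - 30*s - 10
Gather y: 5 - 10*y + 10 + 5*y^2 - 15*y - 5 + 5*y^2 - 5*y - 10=10*y^2 - 30*y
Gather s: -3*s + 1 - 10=-3*s - 9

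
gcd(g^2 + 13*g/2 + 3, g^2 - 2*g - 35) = 1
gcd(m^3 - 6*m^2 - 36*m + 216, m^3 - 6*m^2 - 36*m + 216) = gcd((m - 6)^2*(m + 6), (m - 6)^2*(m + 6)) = m^3 - 6*m^2 - 36*m + 216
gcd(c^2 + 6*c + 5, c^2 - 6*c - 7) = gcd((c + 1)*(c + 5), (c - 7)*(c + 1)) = c + 1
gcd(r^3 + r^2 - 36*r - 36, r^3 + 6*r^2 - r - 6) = r^2 + 7*r + 6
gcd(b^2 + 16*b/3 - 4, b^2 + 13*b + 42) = b + 6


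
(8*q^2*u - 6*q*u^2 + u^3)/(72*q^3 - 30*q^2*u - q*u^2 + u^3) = u*(2*q - u)/(18*q^2 - 3*q*u - u^2)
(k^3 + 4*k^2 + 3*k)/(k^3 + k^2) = (k + 3)/k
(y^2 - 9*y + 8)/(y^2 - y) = (y - 8)/y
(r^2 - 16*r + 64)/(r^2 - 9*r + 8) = (r - 8)/(r - 1)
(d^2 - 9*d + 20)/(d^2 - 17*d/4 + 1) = 4*(d - 5)/(4*d - 1)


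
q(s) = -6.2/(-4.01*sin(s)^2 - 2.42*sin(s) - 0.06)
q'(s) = -6.2*(8.02*sin(s)*cos(s) + 2.42*cos(s))/(-4.01*sin(s)^2 - 2.42*sin(s) - 0.06)^2 = -(49.724*sin(s) + 15.004)*cos(s)/(4.01*sin(s)^2 + 2.42*sin(s) + 0.06)^2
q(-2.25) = 10.25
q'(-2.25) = -40.69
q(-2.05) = 5.79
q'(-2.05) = -11.72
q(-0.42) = -23.84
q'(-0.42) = 71.18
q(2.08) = 1.19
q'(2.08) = 1.04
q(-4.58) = 0.97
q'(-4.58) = 0.21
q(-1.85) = 4.31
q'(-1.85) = -4.36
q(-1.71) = 3.88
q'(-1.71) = -1.86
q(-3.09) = -114.53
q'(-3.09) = 4239.21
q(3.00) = 12.88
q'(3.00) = 94.08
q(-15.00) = 34.06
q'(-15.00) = -397.35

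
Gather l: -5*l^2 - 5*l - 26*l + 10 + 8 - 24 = -5*l^2 - 31*l - 6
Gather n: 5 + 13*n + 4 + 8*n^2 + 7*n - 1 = 8*n^2 + 20*n + 8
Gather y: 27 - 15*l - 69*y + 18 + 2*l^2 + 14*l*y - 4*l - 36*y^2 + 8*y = 2*l^2 - 19*l - 36*y^2 + y*(14*l - 61) + 45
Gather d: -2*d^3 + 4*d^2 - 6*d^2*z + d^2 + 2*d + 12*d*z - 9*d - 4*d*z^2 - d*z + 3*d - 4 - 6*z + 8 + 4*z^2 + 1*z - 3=-2*d^3 + d^2*(5 - 6*z) + d*(-4*z^2 + 11*z - 4) + 4*z^2 - 5*z + 1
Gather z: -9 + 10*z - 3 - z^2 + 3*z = -z^2 + 13*z - 12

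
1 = 1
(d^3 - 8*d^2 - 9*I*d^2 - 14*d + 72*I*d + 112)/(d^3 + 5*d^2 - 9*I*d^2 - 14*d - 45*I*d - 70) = (d - 8)/(d + 5)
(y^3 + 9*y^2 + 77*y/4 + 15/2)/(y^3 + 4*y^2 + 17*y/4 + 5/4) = (y + 6)/(y + 1)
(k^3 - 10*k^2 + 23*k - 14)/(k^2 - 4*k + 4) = (k^2 - 8*k + 7)/(k - 2)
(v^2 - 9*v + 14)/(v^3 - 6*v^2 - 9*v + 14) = (v - 2)/(v^2 + v - 2)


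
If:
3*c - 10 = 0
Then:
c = 10/3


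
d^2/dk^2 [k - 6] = 0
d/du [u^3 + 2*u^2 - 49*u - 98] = 3*u^2 + 4*u - 49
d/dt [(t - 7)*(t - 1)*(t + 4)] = 3*t^2 - 8*t - 25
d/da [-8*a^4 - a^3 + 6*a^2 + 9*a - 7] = -32*a^3 - 3*a^2 + 12*a + 9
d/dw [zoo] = 0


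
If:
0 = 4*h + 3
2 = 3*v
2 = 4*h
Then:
No Solution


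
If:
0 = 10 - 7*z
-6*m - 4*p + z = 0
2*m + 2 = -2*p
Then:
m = 19/7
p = -26/7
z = 10/7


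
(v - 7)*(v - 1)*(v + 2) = v^3 - 6*v^2 - 9*v + 14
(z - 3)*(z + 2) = z^2 - z - 6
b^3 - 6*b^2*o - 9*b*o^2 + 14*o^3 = (b - 7*o)*(b - o)*(b + 2*o)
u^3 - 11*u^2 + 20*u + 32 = (u - 8)*(u - 4)*(u + 1)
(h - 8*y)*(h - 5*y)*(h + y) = h^3 - 12*h^2*y + 27*h*y^2 + 40*y^3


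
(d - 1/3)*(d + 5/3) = d^2 + 4*d/3 - 5/9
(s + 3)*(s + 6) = s^2 + 9*s + 18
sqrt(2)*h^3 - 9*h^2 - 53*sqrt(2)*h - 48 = (h - 8*sqrt(2))*(h + 3*sqrt(2))*(sqrt(2)*h + 1)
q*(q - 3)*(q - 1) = q^3 - 4*q^2 + 3*q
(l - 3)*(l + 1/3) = l^2 - 8*l/3 - 1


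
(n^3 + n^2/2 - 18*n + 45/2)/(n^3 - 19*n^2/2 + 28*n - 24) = (n^2 + 2*n - 15)/(n^2 - 8*n + 16)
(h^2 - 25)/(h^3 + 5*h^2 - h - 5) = (h - 5)/(h^2 - 1)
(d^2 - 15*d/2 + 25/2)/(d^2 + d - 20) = (d^2 - 15*d/2 + 25/2)/(d^2 + d - 20)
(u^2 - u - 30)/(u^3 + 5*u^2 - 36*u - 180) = 1/(u + 6)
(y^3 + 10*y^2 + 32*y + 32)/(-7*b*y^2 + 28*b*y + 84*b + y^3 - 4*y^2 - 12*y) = (y^2 + 8*y + 16)/(-7*b*y + 42*b + y^2 - 6*y)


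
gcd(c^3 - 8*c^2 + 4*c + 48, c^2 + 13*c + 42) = 1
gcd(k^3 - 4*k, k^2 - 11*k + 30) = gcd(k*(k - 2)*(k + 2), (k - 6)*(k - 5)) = 1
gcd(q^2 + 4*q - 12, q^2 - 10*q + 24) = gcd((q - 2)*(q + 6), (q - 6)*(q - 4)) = 1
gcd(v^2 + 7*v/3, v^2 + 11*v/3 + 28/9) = v + 7/3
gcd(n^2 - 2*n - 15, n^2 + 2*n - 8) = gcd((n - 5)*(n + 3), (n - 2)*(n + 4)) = 1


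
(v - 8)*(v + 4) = v^2 - 4*v - 32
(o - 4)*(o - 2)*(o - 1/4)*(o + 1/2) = o^4 - 23*o^3/4 + 51*o^2/8 + 11*o/4 - 1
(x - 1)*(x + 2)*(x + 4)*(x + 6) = x^4 + 11*x^3 + 32*x^2 + 4*x - 48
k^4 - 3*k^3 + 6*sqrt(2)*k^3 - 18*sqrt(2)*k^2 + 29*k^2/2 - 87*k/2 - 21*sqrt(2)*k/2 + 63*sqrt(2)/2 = (k - 3)*(k - sqrt(2)/2)*(k + 3*sqrt(2))*(k + 7*sqrt(2)/2)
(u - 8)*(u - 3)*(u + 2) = u^3 - 9*u^2 + 2*u + 48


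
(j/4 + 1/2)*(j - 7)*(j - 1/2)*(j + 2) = j^4/4 - 7*j^3/8 - 45*j^2/8 - 4*j + 7/2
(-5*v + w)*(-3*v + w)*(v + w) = 15*v^3 + 7*v^2*w - 7*v*w^2 + w^3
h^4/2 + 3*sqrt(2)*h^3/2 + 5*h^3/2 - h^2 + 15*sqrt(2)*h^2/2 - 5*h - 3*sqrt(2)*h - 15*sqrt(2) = (h/2 + sqrt(2)/2)*(h + 5)*(h - sqrt(2))*(h + 3*sqrt(2))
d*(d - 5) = d^2 - 5*d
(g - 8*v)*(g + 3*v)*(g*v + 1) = g^3*v - 5*g^2*v^2 + g^2 - 24*g*v^3 - 5*g*v - 24*v^2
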